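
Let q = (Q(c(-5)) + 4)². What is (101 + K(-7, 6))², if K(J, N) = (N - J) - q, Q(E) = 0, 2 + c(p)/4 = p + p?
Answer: 9604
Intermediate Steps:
c(p) = -8 + 8*p (c(p) = -8 + 4*(p + p) = -8 + 4*(2*p) = -8 + 8*p)
q = 16 (q = (0 + 4)² = 4² = 16)
K(J, N) = -16 + N - J (K(J, N) = (N - J) - 1*16 = (N - J) - 16 = -16 + N - J)
(101 + K(-7, 6))² = (101 + (-16 + 6 - 1*(-7)))² = (101 + (-16 + 6 + 7))² = (101 - 3)² = 98² = 9604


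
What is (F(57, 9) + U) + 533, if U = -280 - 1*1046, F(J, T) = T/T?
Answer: -792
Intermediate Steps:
F(J, T) = 1
U = -1326 (U = -280 - 1046 = -1326)
(F(57, 9) + U) + 533 = (1 - 1326) + 533 = -1325 + 533 = -792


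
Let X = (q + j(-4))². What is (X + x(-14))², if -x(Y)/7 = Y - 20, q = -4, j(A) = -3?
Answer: 82369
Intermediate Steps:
X = 49 (X = (-4 - 3)² = (-7)² = 49)
x(Y) = 140 - 7*Y (x(Y) = -7*(Y - 20) = -7*(-20 + Y) = 140 - 7*Y)
(X + x(-14))² = (49 + (140 - 7*(-14)))² = (49 + (140 + 98))² = (49 + 238)² = 287² = 82369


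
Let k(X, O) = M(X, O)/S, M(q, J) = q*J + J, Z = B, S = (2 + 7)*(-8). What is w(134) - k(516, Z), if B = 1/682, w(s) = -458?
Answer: -2044465/4464 ≈ -457.99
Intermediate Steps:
S = -72 (S = 9*(-8) = -72)
B = 1/682 ≈ 0.0014663
Z = 1/682 ≈ 0.0014663
M(q, J) = J + J*q (M(q, J) = J*q + J = J + J*q)
k(X, O) = -O*(1 + X)/72 (k(X, O) = (O*(1 + X))/(-72) = (O*(1 + X))*(-1/72) = -O*(1 + X)/72)
w(134) - k(516, Z) = -458 - (-1)*(1 + 516)/(72*682) = -458 - (-1)*517/(72*682) = -458 - 1*(-47/4464) = -458 + 47/4464 = -2044465/4464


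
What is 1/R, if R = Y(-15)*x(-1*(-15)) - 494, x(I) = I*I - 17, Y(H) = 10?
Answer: 1/1586 ≈ 0.00063052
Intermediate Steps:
x(I) = -17 + I**2 (x(I) = I**2 - 17 = -17 + I**2)
R = 1586 (R = 10*(-17 + (-1*(-15))**2) - 494 = 10*(-17 + 15**2) - 494 = 10*(-17 + 225) - 494 = 10*208 - 494 = 2080 - 494 = 1586)
1/R = 1/1586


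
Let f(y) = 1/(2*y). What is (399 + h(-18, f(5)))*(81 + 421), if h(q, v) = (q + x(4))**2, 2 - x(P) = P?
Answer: 401098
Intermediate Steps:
x(P) = 2 - P
f(y) = 1/(2*y)
h(q, v) = (-2 + q)**2 (h(q, v) = (q + (2 - 1*4))**2 = (q + (2 - 4))**2 = (q - 2)**2 = (-2 + q)**2)
(399 + h(-18, f(5)))*(81 + 421) = (399 + (-2 - 18)**2)*(81 + 421) = (399 + (-20)**2)*502 = (399 + 400)*502 = 799*502 = 401098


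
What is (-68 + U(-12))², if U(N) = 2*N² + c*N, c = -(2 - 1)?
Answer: 53824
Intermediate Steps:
c = -1 (c = -1*1 = -1)
U(N) = -N + 2*N² (U(N) = 2*N² - N = -N + 2*N²)
(-68 + U(-12))² = (-68 - 12*(-1 + 2*(-12)))² = (-68 - 12*(-1 - 24))² = (-68 - 12*(-25))² = (-68 + 300)² = 232² = 53824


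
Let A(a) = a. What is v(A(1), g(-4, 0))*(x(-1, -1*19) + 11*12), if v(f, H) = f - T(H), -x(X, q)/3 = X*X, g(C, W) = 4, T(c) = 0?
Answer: 129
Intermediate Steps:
x(X, q) = -3*X² (x(X, q) = -3*X*X = -3*X²)
v(f, H) = f (v(f, H) = f - 1*0 = f + 0 = f)
v(A(1), g(-4, 0))*(x(-1, -1*19) + 11*12) = 1*(-3*(-1)² + 11*12) = 1*(-3*1 + 132) = 1*(-3 + 132) = 1*129 = 129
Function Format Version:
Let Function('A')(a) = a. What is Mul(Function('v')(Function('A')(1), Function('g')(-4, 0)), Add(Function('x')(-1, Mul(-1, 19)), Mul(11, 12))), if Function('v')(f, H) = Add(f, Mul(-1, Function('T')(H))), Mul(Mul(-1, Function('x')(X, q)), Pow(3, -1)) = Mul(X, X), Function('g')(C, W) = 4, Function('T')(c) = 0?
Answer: 129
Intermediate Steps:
Function('x')(X, q) = Mul(-3, Pow(X, 2)) (Function('x')(X, q) = Mul(-3, Mul(X, X)) = Mul(-3, Pow(X, 2)))
Function('v')(f, H) = f (Function('v')(f, H) = Add(f, Mul(-1, 0)) = Add(f, 0) = f)
Mul(Function('v')(Function('A')(1), Function('g')(-4, 0)), Add(Function('x')(-1, Mul(-1, 19)), Mul(11, 12))) = Mul(1, Add(Mul(-3, Pow(-1, 2)), Mul(11, 12))) = Mul(1, Add(Mul(-3, 1), 132)) = Mul(1, Add(-3, 132)) = Mul(1, 129) = 129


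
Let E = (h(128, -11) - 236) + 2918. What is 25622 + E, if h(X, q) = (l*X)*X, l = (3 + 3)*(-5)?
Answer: -463216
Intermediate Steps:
l = -30 (l = 6*(-5) = -30)
h(X, q) = -30*X² (h(X, q) = (-30*X)*X = -30*X²)
E = -488838 (E = (-30*128² - 236) + 2918 = (-30*16384 - 236) + 2918 = (-491520 - 236) + 2918 = -491756 + 2918 = -488838)
25622 + E = 25622 - 488838 = -463216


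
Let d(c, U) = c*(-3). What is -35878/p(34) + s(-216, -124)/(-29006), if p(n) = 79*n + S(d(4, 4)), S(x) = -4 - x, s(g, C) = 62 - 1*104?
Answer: -260141030/19535541 ≈ -13.316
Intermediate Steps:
d(c, U) = -3*c
s(g, C) = -42 (s(g, C) = 62 - 104 = -42)
p(n) = 8 + 79*n (p(n) = 79*n + (-4 - (-3)*4) = 79*n + (-4 - 1*(-12)) = 79*n + (-4 + 12) = 79*n + 8 = 8 + 79*n)
-35878/p(34) + s(-216, -124)/(-29006) = -35878/(8 + 79*34) - 42/(-29006) = -35878/(8 + 2686) - 42*(-1/29006) = -35878/2694 + 21/14503 = -35878*1/2694 + 21/14503 = -17939/1347 + 21/14503 = -260141030/19535541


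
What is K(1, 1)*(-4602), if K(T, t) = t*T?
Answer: -4602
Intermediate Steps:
K(T, t) = T*t
K(1, 1)*(-4602) = (1*1)*(-4602) = 1*(-4602) = -4602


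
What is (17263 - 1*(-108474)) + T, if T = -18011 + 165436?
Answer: 273162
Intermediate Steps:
T = 147425
(17263 - 1*(-108474)) + T = (17263 - 1*(-108474)) + 147425 = (17263 + 108474) + 147425 = 125737 + 147425 = 273162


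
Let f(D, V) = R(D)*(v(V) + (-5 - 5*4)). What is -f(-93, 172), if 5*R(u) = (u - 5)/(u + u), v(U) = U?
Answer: -2401/155 ≈ -15.490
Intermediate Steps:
R(u) = (-5 + u)/(10*u) (R(u) = ((u - 5)/(u + u))/5 = ((-5 + u)/((2*u)))/5 = ((-5 + u)*(1/(2*u)))/5 = ((-5 + u)/(2*u))/5 = (-5 + u)/(10*u))
f(D, V) = (-25 + V)*(-5 + D)/(10*D) (f(D, V) = ((-5 + D)/(10*D))*(V + (-5 - 5*4)) = ((-5 + D)/(10*D))*(V + (-5 - 20)) = ((-5 + D)/(10*D))*(V - 25) = ((-5 + D)/(10*D))*(-25 + V) = (-25 + V)*(-5 + D)/(10*D))
-f(-93, 172) = -(-25 + 172)*(-5 - 93)/(10*(-93)) = -(-1)*147*(-98)/(10*93) = -1*2401/155 = -2401/155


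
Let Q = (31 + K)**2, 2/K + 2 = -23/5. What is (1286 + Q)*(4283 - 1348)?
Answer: 7122138505/1089 ≈ 6.5401e+6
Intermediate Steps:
K = -10/33 (K = 2/(-2 - 23/5) = 2/(-33/5) = 2*(-5/33) = -10/33 ≈ -0.30303)
Q = 1026169/1089 (Q = (31 - 10/33)**2 = (1013/33)**2 = 1026169/1089 ≈ 942.30)
(1286 + Q)*(4283 - 1348) = (1286 + 1026169/1089)*(4283 - 1348) = (2426623/1089)*2935 = 7122138505/1089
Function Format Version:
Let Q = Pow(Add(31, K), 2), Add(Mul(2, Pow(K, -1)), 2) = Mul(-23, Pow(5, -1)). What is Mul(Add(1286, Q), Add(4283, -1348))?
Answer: Rational(7122138505, 1089) ≈ 6.5401e+6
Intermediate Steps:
K = Rational(-10, 33) (K = Mul(2, Pow(Add(-2, Mul(-23, Pow(5, -1))), -1)) = Mul(2, Pow(Add(-2, Mul(-23, Rational(1, 5))), -1)) = Mul(2, Pow(Add(-2, Rational(-23, 5)), -1)) = Mul(2, Pow(Rational(-33, 5), -1)) = Mul(2, Rational(-5, 33)) = Rational(-10, 33) ≈ -0.30303)
Q = Rational(1026169, 1089) (Q = Pow(Add(31, Rational(-10, 33)), 2) = Pow(Rational(1013, 33), 2) = Rational(1026169, 1089) ≈ 942.30)
Mul(Add(1286, Q), Add(4283, -1348)) = Mul(Add(1286, Rational(1026169, 1089)), Add(4283, -1348)) = Mul(Rational(2426623, 1089), 2935) = Rational(7122138505, 1089)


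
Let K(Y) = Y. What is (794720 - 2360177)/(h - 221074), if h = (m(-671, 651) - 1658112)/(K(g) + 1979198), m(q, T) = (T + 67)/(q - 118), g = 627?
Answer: 2445372084064725/345337007738536 ≈ 7.0811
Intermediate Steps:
m(q, T) = (67 + T)/(-118 + q)
h = -1308251086/1562081925 (h = ((67 + 651)/(-118 - 671) - 1658112)/(627 + 1979198) = (718/(-789) - 1658112)/1979825 = (-1/789*718 - 1658112)*(1/1979825) = (-718/789 - 1658112)*(1/1979825) = -1308251086/789*1/1979825 = -1308251086/1562081925 ≈ -0.83750)
(794720 - 2360177)/(h - 221074) = (794720 - 2360177)/(-1308251086/1562081925 - 221074) = -1565457/(-345337007738536/1562081925) = -1565457*(-1562081925/345337007738536) = 2445372084064725/345337007738536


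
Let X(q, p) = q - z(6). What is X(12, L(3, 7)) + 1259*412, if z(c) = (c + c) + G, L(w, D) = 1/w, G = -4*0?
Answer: 518708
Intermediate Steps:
G = 0
z(c) = 2*c (z(c) = (c + c) + 0 = 2*c + 0 = 2*c)
X(q, p) = -12 + q (X(q, p) = q - 2*6 = q - 1*12 = q - 12 = -12 + q)
X(12, L(3, 7)) + 1259*412 = (-12 + 12) + 1259*412 = 0 + 518708 = 518708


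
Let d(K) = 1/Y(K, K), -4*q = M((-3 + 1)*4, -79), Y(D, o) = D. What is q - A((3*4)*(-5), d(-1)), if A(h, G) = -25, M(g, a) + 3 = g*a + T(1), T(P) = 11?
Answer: -135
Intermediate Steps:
M(g, a) = 8 + a*g (M(g, a) = -3 + (g*a + 11) = -3 + (a*g + 11) = -3 + (11 + a*g) = 8 + a*g)
q = -160 (q = -(8 - 79*(-3 + 1)*4)/4 = -(8 - (-158)*4)/4 = -(8 - 79*(-8))/4 = -(8 + 632)/4 = -1/4*640 = -160)
d(K) = 1/K
q - A((3*4)*(-5), d(-1)) = -160 - 1*(-25) = -160 + 25 = -135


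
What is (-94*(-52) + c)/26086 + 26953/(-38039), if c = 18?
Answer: -258238312/496142677 ≈ -0.52049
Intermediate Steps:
(-94*(-52) + c)/26086 + 26953/(-38039) = (-94*(-52) + 18)/26086 + 26953/(-38039) = (4888 + 18)*(1/26086) + 26953*(-1/38039) = 4906*(1/26086) - 26953/38039 = 2453/13043 - 26953/38039 = -258238312/496142677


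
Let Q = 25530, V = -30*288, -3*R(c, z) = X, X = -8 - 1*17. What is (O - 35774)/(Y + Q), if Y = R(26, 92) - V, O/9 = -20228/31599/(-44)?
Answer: -4144867791/3960004235 ≈ -1.0467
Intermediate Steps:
X = -25 (X = -8 - 17 = -25)
R(c, z) = 25/3 (R(c, z) = -⅓*(-25) = 25/3)
V = -8640
O = 5057/38621 (O = 9*(-20228/31599/(-44)) = 9*(-20228*1/31599*(-1/44)) = 9*(-20228/31599*(-1/44)) = 9*(5057/347589) = 5057/38621 ≈ 0.13094)
Y = 25945/3 (Y = 25/3 - 1*(-8640) = 25/3 + 8640 = 25945/3 ≈ 8648.3)
(O - 35774)/(Y + Q) = (5057/38621 - 35774)/(25945/3 + 25530) = -1381622597/(38621*102535/3) = -1381622597/38621*3/102535 = -4144867791/3960004235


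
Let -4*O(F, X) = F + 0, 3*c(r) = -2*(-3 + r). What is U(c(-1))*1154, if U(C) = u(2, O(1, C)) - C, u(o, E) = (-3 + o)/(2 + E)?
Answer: -78472/21 ≈ -3736.8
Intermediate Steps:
c(r) = 2 - 2*r/3 (c(r) = (-2*(-3 + r))/3 = (6 - 2*r)/3 = 2 - 2*r/3)
O(F, X) = -F/4 (O(F, X) = -(F + 0)/4 = -F/4)
u(o, E) = (-3 + o)/(2 + E)
U(C) = -4/7 - C (U(C) = (-3 + 2)/(2 - 1/4*1) - C = -1/(2 - 1/4) - C = -1/(7/4) - C = (4/7)*(-1) - C = -4/7 - C)
U(c(-1))*1154 = (-4/7 - (2 - 2/3*(-1)))*1154 = (-4/7 - (2 + 2/3))*1154 = (-4/7 - 1*8/3)*1154 = (-4/7 - 8/3)*1154 = -68/21*1154 = -78472/21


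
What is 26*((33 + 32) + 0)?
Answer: 1690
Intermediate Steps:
26*((33 + 32) + 0) = 26*(65 + 0) = 26*65 = 1690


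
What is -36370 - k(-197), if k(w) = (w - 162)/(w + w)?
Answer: -14330139/394 ≈ -36371.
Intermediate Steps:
k(w) = (-162 + w)/(2*w) (k(w) = (-162 + w)/((2*w)) = (-162 + w)*(1/(2*w)) = (-162 + w)/(2*w))
-36370 - k(-197) = -36370 - (-162 - 197)/(2*(-197)) = -36370 - (-1)*(-359)/(2*197) = -36370 - 1*359/394 = -36370 - 359/394 = -14330139/394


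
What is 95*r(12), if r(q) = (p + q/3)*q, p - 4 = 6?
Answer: 15960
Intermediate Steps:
p = 10 (p = 4 + 6 = 10)
r(q) = q*(10 + q/3) (r(q) = (10 + q/3)*q = q*(10 + q/3))
95*r(12) = 95*((⅓)*12*(30 + 12)) = 95*((⅓)*12*42) = 95*168 = 15960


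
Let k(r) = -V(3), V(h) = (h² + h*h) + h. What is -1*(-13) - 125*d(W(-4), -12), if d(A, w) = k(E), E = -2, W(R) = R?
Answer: 2638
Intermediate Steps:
V(h) = h + 2*h² (V(h) = (h² + h²) + h = 2*h² + h = h + 2*h²)
k(r) = -21 (k(r) = -3*(1 + 2*3) = -3*(1 + 6) = -3*7 = -1*21 = -21)
d(A, w) = -21
-1*(-13) - 125*d(W(-4), -12) = -1*(-13) - 125*(-21) = 13 + 2625 = 2638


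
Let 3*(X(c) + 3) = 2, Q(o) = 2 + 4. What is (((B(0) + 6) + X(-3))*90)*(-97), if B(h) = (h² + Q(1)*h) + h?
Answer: -32010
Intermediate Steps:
Q(o) = 6
X(c) = -7/3 (X(c) = -3 + (⅓)*2 = -3 + ⅔ = -7/3)
B(h) = h² + 7*h (B(h) = (h² + 6*h) + h = h² + 7*h)
(((B(0) + 6) + X(-3))*90)*(-97) = (((0*(7 + 0) + 6) - 7/3)*90)*(-97) = (((0*7 + 6) - 7/3)*90)*(-97) = (((0 + 6) - 7/3)*90)*(-97) = ((6 - 7/3)*90)*(-97) = ((11/3)*90)*(-97) = 330*(-97) = -32010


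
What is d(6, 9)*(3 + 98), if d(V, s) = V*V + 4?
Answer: 4040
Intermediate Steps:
d(V, s) = 4 + V² (d(V, s) = V² + 4 = 4 + V²)
d(6, 9)*(3 + 98) = (4 + 6²)*(3 + 98) = (4 + 36)*101 = 40*101 = 4040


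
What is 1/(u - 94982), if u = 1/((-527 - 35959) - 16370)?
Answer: -52856/5020368593 ≈ -1.0528e-5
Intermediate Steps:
u = -1/52856 (u = 1/(-36486 - 16370) = 1/(-52856) = -1/52856 ≈ -1.8919e-5)
1/(u - 94982) = 1/(-1/52856 - 94982) = 1/(-5020368593/52856) = -52856/5020368593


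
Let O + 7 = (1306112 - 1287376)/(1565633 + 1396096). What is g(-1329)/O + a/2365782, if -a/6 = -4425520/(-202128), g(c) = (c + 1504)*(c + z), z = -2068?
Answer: 8770187573080715451910/103176470906231367 ≈ 85002.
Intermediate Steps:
g(c) = (-2068 + c)*(1504 + c) (g(c) = (c + 1504)*(c - 2068) = (1504 + c)*(-2068 + c) = (-2068 + c)*(1504 + c))
a = -553190/4211 (a = -(-26553120)/(-202128) = -(-26553120)*(-1)/202128 = -6*276595/12633 = -553190/4211 ≈ -131.37)
O = -20713367/2961729 (O = -7 + (1306112 - 1287376)/(1565633 + 1396096) = -7 + 18736/2961729 = -20713367/2961729 ≈ -6.9937)
g(-1329)/O + a/2365782 = (-3110272 + (-1329)**2 - 564*(-1329))/(-20713367/2961729) - 553190/4211/2365782 = (-3110272 + 1766241 + 749556)*(-2961729/20713367) - 553190/4211*1/2365782 = -594475*(-2961729/20713367) - 276595/4981154001 = 1760673847275/20713367 - 276595/4981154001 = 8770187573080715451910/103176470906231367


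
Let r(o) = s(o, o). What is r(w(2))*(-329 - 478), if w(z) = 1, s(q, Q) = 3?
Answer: -2421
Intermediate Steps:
r(o) = 3
r(w(2))*(-329 - 478) = 3*(-329 - 478) = 3*(-807) = -2421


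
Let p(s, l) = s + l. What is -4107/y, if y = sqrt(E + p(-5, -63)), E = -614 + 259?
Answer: 1369*I*sqrt(47)/47 ≈ 199.69*I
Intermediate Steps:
p(s, l) = l + s
E = -355
y = 3*I*sqrt(47) (y = sqrt(-355 + (-63 - 5)) = sqrt(-355 - 68) = sqrt(-423) = 3*I*sqrt(47) ≈ 20.567*I)
-4107/y = -4107*(-I*sqrt(47)/141) = -(-1369)*I*sqrt(47)/47 = 1369*I*sqrt(47)/47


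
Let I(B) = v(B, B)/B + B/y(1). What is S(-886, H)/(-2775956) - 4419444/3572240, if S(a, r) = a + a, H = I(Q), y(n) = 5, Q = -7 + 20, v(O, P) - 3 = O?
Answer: -766365754949/619773816340 ≈ -1.2365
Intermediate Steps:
v(O, P) = 3 + O
Q = 13
I(B) = B/5 + (3 + B)/B (I(B) = (3 + B)/B + B/5 = B/5 + (3 + B)/B)
H = 249/65 (H = 1 + 3/13 + (⅕)*13 = 1 + 3*(1/13) + 13/5 = 1 + 3/13 + 13/5 = 249/65 ≈ 3.8308)
S(a, r) = 2*a
S(-886, H)/(-2775956) - 4419444/3572240 = (2*(-886))/(-2775956) - 4419444/3572240 = -1772*(-1/2775956) - 4419444*1/3572240 = 443/693989 - 1104861/893060 = -766365754949/619773816340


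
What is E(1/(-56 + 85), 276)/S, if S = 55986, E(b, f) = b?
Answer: 1/1623594 ≈ 6.1592e-7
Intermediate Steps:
E(1/(-56 + 85), 276)/S = 1/((-56 + 85)*55986) = (1/55986)/29 = (1/29)*(1/55986) = 1/1623594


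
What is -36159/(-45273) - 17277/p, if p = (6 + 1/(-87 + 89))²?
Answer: -80067067/196183 ≈ -408.12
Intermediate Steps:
p = 169/4 (p = (6 + 1/2)² = (6 + ½)² = (13/2)² = 169/4 ≈ 42.250)
-36159/(-45273) - 17277/p = -36159/(-45273) - 17277/169/4 = -36159*(-1/45273) - 17277*4/169 = 12053/15091 - 5316/13 = -80067067/196183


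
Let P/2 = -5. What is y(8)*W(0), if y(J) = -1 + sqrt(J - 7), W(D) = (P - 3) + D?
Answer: 0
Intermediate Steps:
P = -10 (P = 2*(-5) = -10)
W(D) = -13 + D (W(D) = (-10 - 3) + D = -13 + D)
y(J) = -1 + sqrt(-7 + J)
y(8)*W(0) = (-1 + sqrt(-7 + 8))*(-13 + 0) = (-1 + sqrt(1))*(-13) = (-1 + 1)*(-13) = 0*(-13) = 0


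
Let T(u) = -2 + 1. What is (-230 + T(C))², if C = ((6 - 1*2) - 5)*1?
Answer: 53361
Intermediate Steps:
C = -1 (C = ((6 - 2) - 5)*1 = (4 - 5)*1 = -1*1 = -1)
T(u) = -1
(-230 + T(C))² = (-230 - 1)² = (-231)² = 53361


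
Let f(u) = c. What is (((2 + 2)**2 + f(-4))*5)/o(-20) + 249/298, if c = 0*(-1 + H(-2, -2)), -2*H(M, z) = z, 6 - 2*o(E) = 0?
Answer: 24587/894 ≈ 27.502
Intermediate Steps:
o(E) = 3 (o(E) = 3 - 1/2*0 = 3 + 0 = 3)
H(M, z) = -z/2
c = 0 (c = 0*(-1 - 1/2*(-2)) = 0*(-1 + 1) = 0*0 = 0)
f(u) = 0
(((2 + 2)**2 + f(-4))*5)/o(-20) + 249/298 = (((2 + 2)**2 + 0)*5)/3 + 249/298 = ((4**2 + 0)*5)*(1/3) + 249*(1/298) = ((16 + 0)*5)*(1/3) + 249/298 = (16*5)*(1/3) + 249/298 = 80*(1/3) + 249/298 = 80/3 + 249/298 = 24587/894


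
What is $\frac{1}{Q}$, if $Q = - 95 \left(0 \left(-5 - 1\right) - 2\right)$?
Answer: $\frac{1}{190} \approx 0.0052632$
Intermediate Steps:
$Q = 190$ ($Q = - 95 \left(0 \left(-5 - 1\right) - 2\right) = - 95 \left(0 \left(-6\right) - 2\right) = - 95 \left(0 - 2\right) = \left(-95\right) \left(-2\right) = 190$)
$\frac{1}{Q} = \frac{1}{190}$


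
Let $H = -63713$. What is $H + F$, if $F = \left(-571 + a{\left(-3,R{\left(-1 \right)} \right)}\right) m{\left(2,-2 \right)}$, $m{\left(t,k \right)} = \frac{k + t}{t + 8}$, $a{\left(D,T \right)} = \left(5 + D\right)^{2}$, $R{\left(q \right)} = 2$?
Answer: $-63713$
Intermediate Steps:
$m{\left(t,k \right)} = \frac{k + t}{8 + t}$
$F = 0$ ($F = \left(-571 + \left(5 - 3\right)^{2}\right) \frac{-2 + 2}{8 + 2} = \left(-571 + 2^{2}\right) \frac{1}{10} \cdot 0 = \left(-571 + 4\right) \frac{1}{10} \cdot 0 = \left(-567\right) 0 = 0$)
$H + F = -63713 + 0 = -63713$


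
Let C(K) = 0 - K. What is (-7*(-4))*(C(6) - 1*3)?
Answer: -252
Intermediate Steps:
C(K) = -K
(-7*(-4))*(C(6) - 1*3) = (-7*(-4))*(-1*6 - 1*3) = 28*(-6 - 3) = 28*(-9) = -252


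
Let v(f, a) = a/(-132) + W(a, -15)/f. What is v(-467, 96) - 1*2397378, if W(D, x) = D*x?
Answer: -12315318682/5137 ≈ -2.3974e+6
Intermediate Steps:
v(f, a) = -a/132 - 15*a/f (v(f, a) = a/(-132) + (a*(-15))/f = a*(-1/132) + (-15*a)/f = -a/132 - 15*a/f)
v(-467, 96) - 1*2397378 = (1/132)*96*(-1980 - 1*(-467))/(-467) - 1*2397378 = (1/132)*96*(-1/467)*(-1980 + 467) - 2397378 = (1/132)*96*(-1/467)*(-1513) - 2397378 = 12104/5137 - 2397378 = -12315318682/5137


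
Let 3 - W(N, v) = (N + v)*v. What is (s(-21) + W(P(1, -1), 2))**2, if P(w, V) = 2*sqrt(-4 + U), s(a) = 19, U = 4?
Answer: 324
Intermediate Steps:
P(w, V) = 0 (P(w, V) = 2*sqrt(-4 + 4) = 2*sqrt(0) = 2*0 = 0)
W(N, v) = 3 - v*(N + v) (W(N, v) = 3 - (N + v)*v = 3 - v*(N + v))
(s(-21) + W(P(1, -1), 2))**2 = (19 + (3 - 1*2**2 - 1*0*2))**2 = (19 + (3 - 1*4 + 0))**2 = (19 + (3 - 4 + 0))**2 = (19 - 1)**2 = 18**2 = 324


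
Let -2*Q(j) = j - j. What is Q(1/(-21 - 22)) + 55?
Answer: 55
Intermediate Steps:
Q(j) = 0 (Q(j) = -(j - j)/2 = -1/2*0 = 0)
Q(1/(-21 - 22)) + 55 = 0 + 55 = 55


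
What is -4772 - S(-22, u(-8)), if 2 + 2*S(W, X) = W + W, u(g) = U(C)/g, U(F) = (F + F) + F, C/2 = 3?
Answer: -4749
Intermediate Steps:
C = 6 (C = 2*3 = 6)
U(F) = 3*F (U(F) = 2*F + F = 3*F)
u(g) = 18/g (u(g) = (3*6)/g = 18/g)
S(W, X) = -1 + W (S(W, X) = -1 + (W + W)/2 = -1 + (2*W)/2 = -1 + W)
-4772 - S(-22, u(-8)) = -4772 - (-1 - 22) = -4772 - 1*(-23) = -4772 + 23 = -4749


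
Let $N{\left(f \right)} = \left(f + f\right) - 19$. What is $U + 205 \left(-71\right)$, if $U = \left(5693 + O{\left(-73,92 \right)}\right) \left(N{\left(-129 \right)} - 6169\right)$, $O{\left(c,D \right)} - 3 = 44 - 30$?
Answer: $-36821215$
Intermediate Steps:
$O{\left(c,D \right)} = 17$ ($O{\left(c,D \right)} = 3 + \left(44 - 30\right) = 3 + 14 = 17$)
$N{\left(f \right)} = -19 + 2 f$ ($N{\left(f \right)} = 2 f - 19 = -19 + 2 f$)
$U = -36806660$ ($U = \left(5693 + 17\right) \left(\left(-19 + 2 \left(-129\right)\right) - 6169\right) = 5710 \left(\left(-19 - 258\right) - 6169\right) = 5710 \left(-277 - 6169\right) = 5710 \left(-6446\right) = -36806660$)
$U + 205 \left(-71\right) = -36806660 + 205 \left(-71\right) = -36806660 - 14555 = -36821215$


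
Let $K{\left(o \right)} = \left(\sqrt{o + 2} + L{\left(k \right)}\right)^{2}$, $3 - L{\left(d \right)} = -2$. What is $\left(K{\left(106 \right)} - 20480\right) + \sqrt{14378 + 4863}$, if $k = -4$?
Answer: $-20347 + \sqrt{19241} + 60 \sqrt{3} \approx -20104.0$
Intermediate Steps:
$L{\left(d \right)} = 5$ ($L{\left(d \right)} = 3 - -2 = 3 + 2 = 5$)
$K{\left(o \right)} = \left(5 + \sqrt{2 + o}\right)^{2}$ ($K{\left(o \right)} = \left(\sqrt{o + 2} + 5\right)^{2} = \left(\sqrt{2 + o} + 5\right)^{2} = \left(5 + \sqrt{2 + o}\right)^{2}$)
$\left(K{\left(106 \right)} - 20480\right) + \sqrt{14378 + 4863} = \left(\left(5 + \sqrt{2 + 106}\right)^{2} - 20480\right) + \sqrt{14378 + 4863} = \left(\left(5 + \sqrt{108}\right)^{2} - 20480\right) + \sqrt{19241} = \left(\left(5 + 6 \sqrt{3}\right)^{2} - 20480\right) + \sqrt{19241} = \left(-20480 + \left(5 + 6 \sqrt{3}\right)^{2}\right) + \sqrt{19241} = -20480 + \sqrt{19241} + \left(5 + 6 \sqrt{3}\right)^{2}$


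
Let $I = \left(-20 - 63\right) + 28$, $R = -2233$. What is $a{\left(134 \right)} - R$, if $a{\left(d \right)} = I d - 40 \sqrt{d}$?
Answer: $-5137 - 40 \sqrt{134} \approx -5600.0$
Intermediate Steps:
$I = -55$ ($I = -83 + 28 = -55$)
$a{\left(d \right)} = - 55 d - 40 \sqrt{d}$
$a{\left(134 \right)} - R = \left(\left(-55\right) 134 - 40 \sqrt{134}\right) - -2233 = \left(-7370 - 40 \sqrt{134}\right) + 2233 = -5137 - 40 \sqrt{134}$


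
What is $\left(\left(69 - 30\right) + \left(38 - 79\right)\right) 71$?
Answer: $-142$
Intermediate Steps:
$\left(\left(69 - 30\right) + \left(38 - 79\right)\right) 71 = \left(39 + \left(38 - 79\right)\right) 71 = \left(39 - 41\right) 71 = \left(-2\right) 71 = -142$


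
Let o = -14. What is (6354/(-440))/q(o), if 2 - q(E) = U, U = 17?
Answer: 1059/1100 ≈ 0.96273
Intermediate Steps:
q(E) = -15 (q(E) = 2 - 1*17 = 2 - 17 = -15)
(6354/(-440))/q(o) = (6354/(-440))/(-15) = (6354*(-1/440))*(-1/15) = -3177/220*(-1/15) = 1059/1100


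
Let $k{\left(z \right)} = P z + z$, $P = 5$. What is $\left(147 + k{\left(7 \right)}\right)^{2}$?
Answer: $35721$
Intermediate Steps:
$k{\left(z \right)} = 6 z$ ($k{\left(z \right)} = 5 z + z = 6 z$)
$\left(147 + k{\left(7 \right)}\right)^{2} = \left(147 + 6 \cdot 7\right)^{2} = \left(147 + 42\right)^{2} = 189^{2} = 35721$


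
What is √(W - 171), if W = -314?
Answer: I*√485 ≈ 22.023*I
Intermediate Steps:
√(W - 171) = √(-314 - 171) = √(-485) = I*√485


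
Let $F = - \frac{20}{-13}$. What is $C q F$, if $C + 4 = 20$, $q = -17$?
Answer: $- \frac{5440}{13} \approx -418.46$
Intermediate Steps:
$C = 16$ ($C = -4 + 20 = 16$)
$F = \frac{20}{13}$ ($F = \left(-20\right) \left(- \frac{1}{13}\right) = \frac{20}{13} \approx 1.5385$)
$C q F = 16 \left(-17\right) \frac{20}{13} = \left(-272\right) \frac{20}{13} = - \frac{5440}{13}$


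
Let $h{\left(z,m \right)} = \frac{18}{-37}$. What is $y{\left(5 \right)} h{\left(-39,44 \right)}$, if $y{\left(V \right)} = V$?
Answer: $- \frac{90}{37} \approx -2.4324$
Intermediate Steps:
$h{\left(z,m \right)} = - \frac{18}{37}$ ($h{\left(z,m \right)} = 18 \left(- \frac{1}{37}\right) = - \frac{18}{37}$)
$y{\left(5 \right)} h{\left(-39,44 \right)} = 5 \left(- \frac{18}{37}\right) = - \frac{90}{37}$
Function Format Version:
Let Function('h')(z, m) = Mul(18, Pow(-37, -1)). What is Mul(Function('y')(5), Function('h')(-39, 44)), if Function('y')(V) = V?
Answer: Rational(-90, 37) ≈ -2.4324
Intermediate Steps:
Function('h')(z, m) = Rational(-18, 37) (Function('h')(z, m) = Mul(18, Rational(-1, 37)) = Rational(-18, 37))
Mul(Function('y')(5), Function('h')(-39, 44)) = Mul(5, Rational(-18, 37)) = Rational(-90, 37)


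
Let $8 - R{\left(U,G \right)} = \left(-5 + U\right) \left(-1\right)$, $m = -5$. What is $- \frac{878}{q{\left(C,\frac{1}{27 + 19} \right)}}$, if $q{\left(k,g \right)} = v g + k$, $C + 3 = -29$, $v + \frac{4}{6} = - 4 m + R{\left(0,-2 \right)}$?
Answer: $\frac{121164}{4349} \approx 27.86$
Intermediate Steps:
$R{\left(U,G \right)} = 3 + U$ ($R{\left(U,G \right)} = 8 - \left(-5 + U\right) \left(-1\right) = 8 - \left(5 - U\right) = 8 + \left(-5 + U\right) = 3 + U$)
$v = \frac{67}{3}$ ($v = - \frac{2}{3} + \left(\left(-4\right) \left(-5\right) + \left(3 + 0\right)\right) = - \frac{2}{3} + \left(20 + 3\right) = - \frac{2}{3} + 23 = \frac{67}{3} \approx 22.333$)
$C = -32$ ($C = -3 - 29 = -32$)
$q{\left(k,g \right)} = k + \frac{67 g}{3}$ ($q{\left(k,g \right)} = \frac{67 g}{3} + k = k + \frac{67 g}{3}$)
$- \frac{878}{q{\left(C,\frac{1}{27 + 19} \right)}} = - \frac{878}{-32 + \frac{67}{3 \left(27 + 19\right)}} = - \frac{878}{-32 + \frac{67}{3 \cdot 46}} = - \frac{878}{-32 + \frac{67}{3} \cdot \frac{1}{46}} = - \frac{878}{-32 + \frac{67}{138}} = - \frac{878}{- \frac{4349}{138}} = \left(-878\right) \left(- \frac{138}{4349}\right) = \frac{121164}{4349}$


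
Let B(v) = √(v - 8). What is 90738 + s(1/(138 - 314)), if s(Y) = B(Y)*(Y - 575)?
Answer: 90738 - 101201*I*√15499/7744 ≈ 90738.0 - 1626.9*I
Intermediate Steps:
B(v) = √(-8 + v)
s(Y) = √(-8 + Y)*(-575 + Y) (s(Y) = √(-8 + Y)*(Y - 575) = √(-8 + Y)*(-575 + Y))
90738 + s(1/(138 - 314)) = 90738 + √(-8 + 1/(138 - 314))*(-575 + 1/(138 - 314)) = 90738 + √(-8 + 1/(-176))*(-575 + 1/(-176)) = 90738 + √(-8 - 1/176)*(-575 - 1/176) = 90738 + √(-1409/176)*(-101201/176) = 90738 + (I*√15499/44)*(-101201/176) = 90738 - 101201*I*√15499/7744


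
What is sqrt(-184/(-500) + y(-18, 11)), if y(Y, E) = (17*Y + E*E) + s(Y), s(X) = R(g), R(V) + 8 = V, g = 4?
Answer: I*sqrt(117895)/25 ≈ 13.734*I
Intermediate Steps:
R(V) = -8 + V
s(X) = -4 (s(X) = -8 + 4 = -4)
y(Y, E) = -4 + E**2 + 17*Y (y(Y, E) = (17*Y + E*E) - 4 = (17*Y + E**2) - 4 = (E**2 + 17*Y) - 4 = -4 + E**2 + 17*Y)
sqrt(-184/(-500) + y(-18, 11)) = sqrt(-184/(-500) + (-4 + 11**2 + 17*(-18))) = sqrt(-184*(-1/500) + (-4 + 121 - 306)) = sqrt(46/125 - 189) = sqrt(-23579/125) = I*sqrt(117895)/25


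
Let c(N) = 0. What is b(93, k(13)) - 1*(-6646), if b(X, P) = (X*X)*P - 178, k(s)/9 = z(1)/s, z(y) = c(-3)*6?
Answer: 6468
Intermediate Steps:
z(y) = 0 (z(y) = 0*6 = 0)
k(s) = 0 (k(s) = 9*(0/s) = 9*0 = 0)
b(X, P) = -178 + P*X² (b(X, P) = X²*P - 178 = P*X² - 178 = -178 + P*X²)
b(93, k(13)) - 1*(-6646) = (-178 + 0*93²) - 1*(-6646) = (-178 + 0*8649) + 6646 = (-178 + 0) + 6646 = -178 + 6646 = 6468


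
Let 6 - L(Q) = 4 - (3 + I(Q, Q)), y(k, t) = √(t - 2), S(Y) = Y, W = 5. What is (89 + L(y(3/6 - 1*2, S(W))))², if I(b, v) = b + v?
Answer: 8848 + 376*√3 ≈ 9499.3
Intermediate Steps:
y(k, t) = √(-2 + t)
L(Q) = 5 + 2*Q (L(Q) = 6 - (4 - (3 + (Q + Q))) = 6 - (4 - (3 + 2*Q)) = 6 - (4 + (-3 - 2*Q)) = 6 - (1 - 2*Q) = 6 + (-1 + 2*Q) = 5 + 2*Q)
(89 + L(y(3/6 - 1*2, S(W))))² = (89 + (5 + 2*√(-2 + 5)))² = (89 + (5 + 2*√3))² = (94 + 2*√3)²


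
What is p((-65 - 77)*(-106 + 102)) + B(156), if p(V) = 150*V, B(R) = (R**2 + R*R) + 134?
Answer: 134006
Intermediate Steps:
B(R) = 134 + 2*R**2 (B(R) = (R**2 + R**2) + 134 = 2*R**2 + 134 = 134 + 2*R**2)
p((-65 - 77)*(-106 + 102)) + B(156) = 150*((-65 - 77)*(-106 + 102)) + (134 + 2*156**2) = 150*(-142*(-4)) + (134 + 2*24336) = 150*568 + (134 + 48672) = 85200 + 48806 = 134006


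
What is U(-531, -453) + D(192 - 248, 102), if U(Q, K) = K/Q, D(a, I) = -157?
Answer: -27638/177 ≈ -156.15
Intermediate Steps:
U(-531, -453) + D(192 - 248, 102) = -453/(-531) - 157 = -453*(-1/531) - 157 = 151/177 - 157 = -27638/177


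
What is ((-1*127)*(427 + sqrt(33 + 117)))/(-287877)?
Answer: 54229/287877 + 635*sqrt(6)/287877 ≈ 0.19378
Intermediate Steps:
((-1*127)*(427 + sqrt(33 + 117)))/(-287877) = -127*(427 + sqrt(150))*(-1/287877) = -127*(427 + 5*sqrt(6))*(-1/287877) = (-54229 - 635*sqrt(6))*(-1/287877) = 54229/287877 + 635*sqrt(6)/287877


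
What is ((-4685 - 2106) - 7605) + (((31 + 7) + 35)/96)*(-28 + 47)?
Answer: -1380629/96 ≈ -14382.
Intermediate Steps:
((-4685 - 2106) - 7605) + (((31 + 7) + 35)/96)*(-28 + 47) = (-6791 - 7605) + ((38 + 35)*(1/96))*19 = -14396 + (73*(1/96))*19 = -14396 + (73/96)*19 = -14396 + 1387/96 = -1380629/96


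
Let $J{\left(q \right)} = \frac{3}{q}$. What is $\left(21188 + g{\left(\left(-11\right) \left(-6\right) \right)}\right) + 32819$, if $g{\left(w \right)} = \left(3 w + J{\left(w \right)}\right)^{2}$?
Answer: $\frac{45122837}{484} \approx 93229.0$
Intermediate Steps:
$g{\left(w \right)} = \left(3 w + \frac{3}{w}\right)^{2}$
$\left(21188 + g{\left(\left(-11\right) \left(-6\right) \right)}\right) + 32819 = \left(21188 + \frac{9 \left(1 + \left(\left(-11\right) \left(-6\right)\right)^{2}\right)^{2}}{4356}\right) + 32819 = \left(21188 + \frac{9 \left(1 + 66^{2}\right)^{2}}{4356}\right) + 32819 = \left(21188 + 9 \cdot \frac{1}{4356} \left(1 + 4356\right)^{2}\right) + 32819 = \left(21188 + 9 \cdot \frac{1}{4356} \cdot 4357^{2}\right) + 32819 = \left(21188 + 9 \cdot \frac{1}{4356} \cdot 18983449\right) + 32819 = \left(21188 + \frac{18983449}{484}\right) + 32819 = \frac{29238441}{484} + 32819 = \frac{45122837}{484}$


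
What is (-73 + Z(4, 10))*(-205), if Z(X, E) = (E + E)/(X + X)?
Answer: 28905/2 ≈ 14453.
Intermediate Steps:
Z(X, E) = E/X (Z(X, E) = (2*E)/((2*X)) = (2*E)*(1/(2*X)) = E/X)
(-73 + Z(4, 10))*(-205) = (-73 + 10/4)*(-205) = (-73 + 10*(1/4))*(-205) = (-73 + 5/2)*(-205) = -141/2*(-205) = 28905/2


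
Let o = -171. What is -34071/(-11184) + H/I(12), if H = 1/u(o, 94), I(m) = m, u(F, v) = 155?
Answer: 5281937/1733520 ≈ 3.0469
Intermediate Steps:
H = 1/155 ≈ 0.0064516
-34071/(-11184) + H/I(12) = -34071/(-11184) + (1/155)/12 = -34071*(-1/11184) + (1/155)*(1/12) = 11357/3728 + 1/1860 = 5281937/1733520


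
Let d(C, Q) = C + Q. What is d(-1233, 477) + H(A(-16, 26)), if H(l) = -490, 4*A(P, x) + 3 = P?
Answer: -1246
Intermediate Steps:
A(P, x) = -¾ + P/4
d(-1233, 477) + H(A(-16, 26)) = (-1233 + 477) - 490 = -756 - 490 = -1246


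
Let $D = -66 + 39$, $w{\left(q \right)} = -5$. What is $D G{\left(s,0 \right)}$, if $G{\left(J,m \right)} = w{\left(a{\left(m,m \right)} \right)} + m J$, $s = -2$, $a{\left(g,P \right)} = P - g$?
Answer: $135$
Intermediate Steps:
$G{\left(J,m \right)} = -5 + J m$ ($G{\left(J,m \right)} = -5 + m J = -5 + J m$)
$D = -27$
$D G{\left(s,0 \right)} = - 27 \left(-5 - 0\right) = - 27 \left(-5 + 0\right) = \left(-27\right) \left(-5\right) = 135$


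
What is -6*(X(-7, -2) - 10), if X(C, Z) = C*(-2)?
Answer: -24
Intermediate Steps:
X(C, Z) = -2*C
-6*(X(-7, -2) - 10) = -6*(-2*(-7) - 10) = -6*(14 - 10) = -6*4 = -24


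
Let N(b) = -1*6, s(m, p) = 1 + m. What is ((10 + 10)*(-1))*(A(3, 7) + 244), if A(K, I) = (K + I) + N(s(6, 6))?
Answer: -4960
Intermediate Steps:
N(b) = -6
A(K, I) = -6 + I + K (A(K, I) = (K + I) - 6 = (I + K) - 6 = -6 + I + K)
((10 + 10)*(-1))*(A(3, 7) + 244) = ((10 + 10)*(-1))*((-6 + 7 + 3) + 244) = (20*(-1))*(4 + 244) = -20*248 = -4960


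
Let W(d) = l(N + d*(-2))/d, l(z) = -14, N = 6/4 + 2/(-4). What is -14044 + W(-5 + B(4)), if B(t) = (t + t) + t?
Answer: -14046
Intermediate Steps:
N = 1 (N = 6*(¼) + 2*(-¼) = 3/2 - ½ = 1)
B(t) = 3*t (B(t) = 2*t + t = 3*t)
W(d) = -14/d
-14044 + W(-5 + B(4)) = -14044 - 14/(-5 + 3*4) = -14044 - 14/(-5 + 12) = -14044 - 14/7 = -14044 - 14*⅐ = -14044 - 2 = -14046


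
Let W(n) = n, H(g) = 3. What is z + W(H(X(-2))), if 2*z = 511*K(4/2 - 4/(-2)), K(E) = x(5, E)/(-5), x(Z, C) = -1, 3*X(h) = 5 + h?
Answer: 541/10 ≈ 54.100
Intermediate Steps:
X(h) = 5/3 + h/3 (X(h) = (5 + h)/3 = 5/3 + h/3)
K(E) = 1/5 (K(E) = -1/(-5) = -1*(-1/5) = 1/5)
z = 511/10 (z = (511*(1/5))/2 = (1/2)*(511/5) = 511/10 ≈ 51.100)
z + W(H(X(-2))) = 511/10 + 3 = 541/10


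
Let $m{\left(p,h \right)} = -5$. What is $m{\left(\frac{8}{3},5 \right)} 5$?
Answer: $-25$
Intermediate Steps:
$m{\left(\frac{8}{3},5 \right)} 5 = \left(-5\right) 5 = -25$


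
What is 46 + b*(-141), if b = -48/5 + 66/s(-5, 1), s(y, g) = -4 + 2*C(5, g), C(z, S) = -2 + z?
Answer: -16267/5 ≈ -3253.4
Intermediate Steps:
s(y, g) = 2 (s(y, g) = -4 + 2*(-2 + 5) = -4 + 2*3 = -4 + 6 = 2)
b = 117/5 (b = -48/5 + 66/2 = -48*⅕ + 66*(½) = -48/5 + 33 = 117/5 ≈ 23.400)
46 + b*(-141) = 46 + (117/5)*(-141) = 46 - 16497/5 = -16267/5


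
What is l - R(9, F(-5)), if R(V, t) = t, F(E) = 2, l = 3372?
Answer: 3370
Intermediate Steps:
l - R(9, F(-5)) = 3372 - 1*2 = 3372 - 2 = 3370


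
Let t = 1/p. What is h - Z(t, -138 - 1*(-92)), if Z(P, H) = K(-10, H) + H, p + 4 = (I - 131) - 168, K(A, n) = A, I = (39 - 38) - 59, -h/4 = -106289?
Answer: 425212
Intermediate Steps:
h = 425156 (h = -4*(-106289) = 425156)
I = -58 (I = 1 - 59 = -58)
p = -361 (p = -4 + ((-58 - 131) - 168) = -4 + (-189 - 168) = -4 - 357 = -361)
t = -1/361 (t = 1/(-361) = -1/361 ≈ -0.0027701)
Z(P, H) = -10 + H
h - Z(t, -138 - 1*(-92)) = 425156 - (-10 + (-138 - 1*(-92))) = 425156 - (-10 + (-138 + 92)) = 425156 - (-10 - 46) = 425156 - 1*(-56) = 425156 + 56 = 425212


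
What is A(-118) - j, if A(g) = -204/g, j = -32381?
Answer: 1910581/59 ≈ 32383.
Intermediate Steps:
A(-118) - j = -204/(-118) - 1*(-32381) = -204*(-1/118) + 32381 = 102/59 + 32381 = 1910581/59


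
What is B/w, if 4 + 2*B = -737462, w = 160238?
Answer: -368733/160238 ≈ -2.3012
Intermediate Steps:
B = -368733 (B = -2 + (½)*(-737462) = -2 - 368731 = -368733)
B/w = -368733/160238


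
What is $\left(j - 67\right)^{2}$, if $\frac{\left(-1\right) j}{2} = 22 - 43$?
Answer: $625$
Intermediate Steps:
$j = 42$ ($j = - 2 \left(22 - 43\right) = \left(-2\right) \left(-21\right) = 42$)
$\left(j - 67\right)^{2} = \left(42 - 67\right)^{2} = \left(-25\right)^{2} = 625$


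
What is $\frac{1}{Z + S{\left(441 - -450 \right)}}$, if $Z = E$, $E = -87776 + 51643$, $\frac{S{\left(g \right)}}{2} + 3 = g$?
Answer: $- \frac{1}{34357} \approx -2.9106 \cdot 10^{-5}$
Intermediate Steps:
$S{\left(g \right)} = -6 + 2 g$
$E = -36133$
$Z = -36133$
$\frac{1}{Z + S{\left(441 - -450 \right)}} = \frac{1}{-36133 - \left(6 - 2 \left(441 - -450\right)\right)} = \frac{1}{-36133 - \left(6 - 2 \left(441 + 450\right)\right)} = \frac{1}{-36133 + \left(-6 + 2 \cdot 891\right)} = \frac{1}{-36133 + \left(-6 + 1782\right)} = \frac{1}{-36133 + 1776} = \frac{1}{-34357} = - \frac{1}{34357}$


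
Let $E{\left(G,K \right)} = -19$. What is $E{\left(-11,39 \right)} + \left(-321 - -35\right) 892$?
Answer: $-255131$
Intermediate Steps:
$E{\left(-11,39 \right)} + \left(-321 - -35\right) 892 = -19 + \left(-321 - -35\right) 892 = -19 + \left(-321 + 35\right) 892 = -19 - 255112 = -255131$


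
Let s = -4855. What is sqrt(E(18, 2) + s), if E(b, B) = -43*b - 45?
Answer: I*sqrt(5674) ≈ 75.326*I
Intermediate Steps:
E(b, B) = -45 - 43*b
sqrt(E(18, 2) + s) = sqrt((-45 - 43*18) - 4855) = sqrt((-45 - 774) - 4855) = sqrt(-819 - 4855) = sqrt(-5674) = I*sqrt(5674)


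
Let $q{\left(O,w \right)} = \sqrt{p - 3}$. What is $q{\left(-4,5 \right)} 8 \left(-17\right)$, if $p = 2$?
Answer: $- 136 i \approx - 136.0 i$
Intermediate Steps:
$q{\left(O,w \right)} = i$ ($q{\left(O,w \right)} = \sqrt{2 - 3} = \sqrt{-1} = i$)
$q{\left(-4,5 \right)} 8 \left(-17\right) = i 8 \left(-17\right) = 8 i \left(-17\right) = - 136 i$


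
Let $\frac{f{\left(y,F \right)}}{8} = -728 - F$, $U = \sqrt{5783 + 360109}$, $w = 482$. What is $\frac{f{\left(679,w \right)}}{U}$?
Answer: $- \frac{4840 \sqrt{91473}}{91473} \approx -16.003$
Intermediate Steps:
$U = 2 \sqrt{91473}$ ($U = \sqrt{365892} = 2 \sqrt{91473} \approx 604.89$)
$f{\left(y,F \right)} = -5824 - 8 F$ ($f{\left(y,F \right)} = 8 \left(-728 - F\right) = -5824 - 8 F$)
$\frac{f{\left(679,w \right)}}{U} = \frac{-5824 - 3856}{2 \sqrt{91473}} = \left(-5824 - 3856\right) \frac{\sqrt{91473}}{182946} = - 9680 \frac{\sqrt{91473}}{182946} = - \frac{4840 \sqrt{91473}}{91473}$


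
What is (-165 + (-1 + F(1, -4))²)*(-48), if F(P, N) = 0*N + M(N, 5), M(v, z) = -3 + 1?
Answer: 7488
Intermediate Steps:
M(v, z) = -2
F(P, N) = -2 (F(P, N) = 0*N - 2 = 0 - 2 = -2)
(-165 + (-1 + F(1, -4))²)*(-48) = (-165 + (-1 - 2)²)*(-48) = (-165 + (-3)²)*(-48) = (-165 + 9)*(-48) = -156*(-48) = 7488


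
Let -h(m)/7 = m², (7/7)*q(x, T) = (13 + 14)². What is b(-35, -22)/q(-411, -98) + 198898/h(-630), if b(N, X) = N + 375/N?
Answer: -239863/1786050 ≈ -0.13430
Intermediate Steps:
q(x, T) = 729 (q(x, T) = (13 + 14)² = 27² = 729)
h(m) = -7*m²
b(-35, -22)/q(-411, -98) + 198898/h(-630) = (-35 + 375/(-35))/729 + 198898/((-7*(-630)²)) = (-35 + 375*(-1/35))*(1/729) + 198898/((-7*396900)) = (-35 - 75/7)*(1/729) + 198898/(-2778300) = -320/7*1/729 + 198898*(-1/2778300) = -320/5103 - 14207/198450 = -239863/1786050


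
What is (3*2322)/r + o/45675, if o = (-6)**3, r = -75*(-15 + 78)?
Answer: -7506/5075 ≈ -1.4790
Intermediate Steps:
r = -4725 (r = -75*63 = -4725)
o = -216
(3*2322)/r + o/45675 = (3*2322)/(-4725) - 216/45675 = 6966*(-1/4725) - 216*1/45675 = -258/175 - 24/5075 = -7506/5075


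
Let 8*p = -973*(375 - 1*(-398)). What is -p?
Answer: 752129/8 ≈ 94016.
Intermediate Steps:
p = -752129/8 (p = (-973*(375 - 1*(-398)))/8 = (-973*(375 + 398))/8 = (-973*773)/8 = (⅛)*(-752129) = -752129/8 ≈ -94016.)
-p = -1*(-752129/8) = 752129/8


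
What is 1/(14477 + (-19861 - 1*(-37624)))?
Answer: 1/32240 ≈ 3.1017e-5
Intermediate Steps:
1/(14477 + (-19861 - 1*(-37624))) = 1/(14477 + (-19861 + 37624)) = 1/(14477 + 17763) = 1/32240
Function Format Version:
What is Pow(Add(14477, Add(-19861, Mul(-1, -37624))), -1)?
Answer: Rational(1, 32240) ≈ 3.1017e-5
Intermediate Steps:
Pow(Add(14477, Add(-19861, Mul(-1, -37624))), -1) = Pow(Add(14477, Add(-19861, 37624)), -1) = Pow(Add(14477, 17763), -1) = Pow(32240, -1) = Rational(1, 32240)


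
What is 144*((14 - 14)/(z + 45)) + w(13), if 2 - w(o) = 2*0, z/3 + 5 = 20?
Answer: 2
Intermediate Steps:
z = 45 (z = -15 + 3*20 = -15 + 60 = 45)
w(o) = 2 (w(o) = 2 - 2*0 = 2 - 1*0 = 2 + 0 = 2)
144*((14 - 14)/(z + 45)) + w(13) = 144*((14 - 14)/(45 + 45)) + 2 = 144*(0/90) + 2 = 144*(0*(1/90)) + 2 = 144*0 + 2 = 0 + 2 = 2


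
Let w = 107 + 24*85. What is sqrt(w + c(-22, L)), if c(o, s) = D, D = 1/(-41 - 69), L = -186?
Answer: 3*sqrt(2886510)/110 ≈ 46.336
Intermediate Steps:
w = 2147 (w = 107 + 2040 = 2147)
D = -1/110 (D = 1/(-110) = -1/110 ≈ -0.0090909)
c(o, s) = -1/110
sqrt(w + c(-22, L)) = sqrt(2147 - 1/110) = sqrt(236169/110) = 3*sqrt(2886510)/110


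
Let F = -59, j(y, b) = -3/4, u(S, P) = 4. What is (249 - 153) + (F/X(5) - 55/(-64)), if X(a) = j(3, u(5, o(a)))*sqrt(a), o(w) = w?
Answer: 6199/64 + 236*sqrt(5)/15 ≈ 132.04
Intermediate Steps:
j(y, b) = -3/4 (j(y, b) = -3*1/4 = -3/4)
X(a) = -3*sqrt(a)/4
(249 - 153) + (F/X(5) - 55/(-64)) = (249 - 153) + (-59*(-4*sqrt(5)/15) - 55/(-64)) = 96 + (-(-236)*sqrt(5)/15 - 55*(-1/64)) = 96 + (236*sqrt(5)/15 + 55/64) = 96 + (55/64 + 236*sqrt(5)/15) = 6199/64 + 236*sqrt(5)/15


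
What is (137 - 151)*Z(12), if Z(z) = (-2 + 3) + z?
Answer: -182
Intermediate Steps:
Z(z) = 1 + z
(137 - 151)*Z(12) = (137 - 151)*(1 + 12) = -14*13 = -182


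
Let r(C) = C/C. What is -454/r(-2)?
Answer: -454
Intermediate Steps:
r(C) = 1
-454/r(-2) = -454/1 = -454*1 = -454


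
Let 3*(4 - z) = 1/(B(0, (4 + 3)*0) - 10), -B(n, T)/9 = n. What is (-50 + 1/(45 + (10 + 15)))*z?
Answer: -423379/2100 ≈ -201.61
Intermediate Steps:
B(n, T) = -9*n
z = 121/30 (z = 4 - 1/(3*(-9*0 - 10)) = 4 - 1/(3*(0 - 10)) = 4 - ⅓/(-10) = 4 - ⅓*(-⅒) = 4 + 1/30 = 121/30 ≈ 4.0333)
(-50 + 1/(45 + (10 + 15)))*z = (-50 + 1/(45 + (10 + 15)))*(121/30) = (-50 + 1/(45 + 25))*(121/30) = (-50 + 1/70)*(121/30) = -3499/70*121/30 = -423379/2100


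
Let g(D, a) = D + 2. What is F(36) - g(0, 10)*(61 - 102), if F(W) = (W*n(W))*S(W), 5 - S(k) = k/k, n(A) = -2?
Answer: -206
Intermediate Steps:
g(D, a) = 2 + D
S(k) = 4 (S(k) = 5 - k/k = 5 - 1*1 = 5 - 1 = 4)
F(W) = -8*W (F(W) = (W*(-2))*4 = -2*W*4 = -8*W)
F(36) - g(0, 10)*(61 - 102) = -8*36 - (2 + 0)*(61 - 102) = -288 - 2*(-41) = -288 - 1*(-82) = -288 + 82 = -206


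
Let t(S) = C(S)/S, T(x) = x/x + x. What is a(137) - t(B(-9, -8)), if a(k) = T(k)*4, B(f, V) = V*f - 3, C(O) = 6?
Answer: 12694/23 ≈ 551.91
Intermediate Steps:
T(x) = 1 + x
B(f, V) = -3 + V*f
t(S) = 6/S
a(k) = 4 + 4*k (a(k) = (1 + k)*4 = 4 + 4*k)
a(137) - t(B(-9, -8)) = (4 + 4*137) - 6/(-3 - 8*(-9)) = (4 + 548) - 6/(-3 + 72) = 552 - 6/69 = 552 - 1*2/23 = 552 - 2/23 = 12694/23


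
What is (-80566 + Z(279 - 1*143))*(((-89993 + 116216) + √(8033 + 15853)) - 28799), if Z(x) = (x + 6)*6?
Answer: 205343264 - 239142*√2654 ≈ 1.9302e+8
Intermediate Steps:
Z(x) = 36 + 6*x (Z(x) = (6 + x)*6 = 36 + 6*x)
(-80566 + Z(279 - 1*143))*(((-89993 + 116216) + √(8033 + 15853)) - 28799) = (-80566 + (36 + 6*(279 - 1*143)))*(((-89993 + 116216) + √(8033 + 15853)) - 28799) = (-80566 + (36 + 6*(279 - 143)))*((26223 + √23886) - 28799) = (-80566 + (36 + 6*136))*((26223 + 3*√2654) - 28799) = (-80566 + (36 + 816))*(-2576 + 3*√2654) = (-80566 + 852)*(-2576 + 3*√2654) = -79714*(-2576 + 3*√2654) = 205343264 - 239142*√2654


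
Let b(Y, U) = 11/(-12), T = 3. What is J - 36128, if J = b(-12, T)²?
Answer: -5202311/144 ≈ -36127.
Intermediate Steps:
b(Y, U) = -11/12 (b(Y, U) = 11*(-1/12) = -11/12)
J = 121/144 (J = (-11/12)² = 121/144 ≈ 0.84028)
J - 36128 = 121/144 - 36128 = -5202311/144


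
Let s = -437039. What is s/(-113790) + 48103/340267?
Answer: 154183589783/38718981930 ≈ 3.9821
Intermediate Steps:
s/(-113790) + 48103/340267 = -437039/(-113790) + 48103/340267 = -437039*(-1/113790) + 48103*(1/340267) = 437039/113790 + 48103/340267 = 154183589783/38718981930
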